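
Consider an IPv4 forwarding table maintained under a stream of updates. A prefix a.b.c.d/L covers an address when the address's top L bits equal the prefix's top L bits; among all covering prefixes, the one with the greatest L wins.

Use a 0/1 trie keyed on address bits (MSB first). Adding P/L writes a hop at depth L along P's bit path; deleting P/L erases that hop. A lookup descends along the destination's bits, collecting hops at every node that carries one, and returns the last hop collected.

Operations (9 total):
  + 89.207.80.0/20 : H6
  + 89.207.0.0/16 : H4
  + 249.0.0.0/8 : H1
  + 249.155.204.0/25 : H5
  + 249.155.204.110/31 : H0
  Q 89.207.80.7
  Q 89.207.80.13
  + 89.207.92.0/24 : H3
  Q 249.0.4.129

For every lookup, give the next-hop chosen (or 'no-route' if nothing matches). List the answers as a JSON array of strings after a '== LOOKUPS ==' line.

Apply in order:
  + 89.207.80.0/20 (H6) depth=20
  + 89.207.0.0/16 (H4) depth=16
  + 249.0.0.0/8 (H1) depth=8
  + 249.155.204.0/25 (H5) depth=25
  + 249.155.204.110/31 (H0) depth=31
  ? 89.207.80.7  path d0:-→d1:-→d2:-→d3:-→d4:-→d5:-→d6:-→d7:-→d8:-→d9:-→d10:-→d11:-→d12:-→d13:-→d14:-→d15:-→d16:H4→d17:-→d18:-→d19:-→d20:H6  best=H6
  ? 89.207.80.13  path d0:-→d1:-→d2:-→d3:-→d4:-→d5:-→d6:-→d7:-→d8:-→d9:-→d10:-→d11:-→d12:-→d13:-→d14:-→d15:-→d16:H4→d17:-→d18:-→d19:-→d20:H6  best=H6
  + 89.207.92.0/24 (H3) depth=24
  ? 249.0.4.129  path d0:-→d1:-→d2:-→d3:-→d4:-→d5:-→d6:-→d7:-→d8:H1  best=H1

== LOOKUPS ==
["H6","H6","H1"]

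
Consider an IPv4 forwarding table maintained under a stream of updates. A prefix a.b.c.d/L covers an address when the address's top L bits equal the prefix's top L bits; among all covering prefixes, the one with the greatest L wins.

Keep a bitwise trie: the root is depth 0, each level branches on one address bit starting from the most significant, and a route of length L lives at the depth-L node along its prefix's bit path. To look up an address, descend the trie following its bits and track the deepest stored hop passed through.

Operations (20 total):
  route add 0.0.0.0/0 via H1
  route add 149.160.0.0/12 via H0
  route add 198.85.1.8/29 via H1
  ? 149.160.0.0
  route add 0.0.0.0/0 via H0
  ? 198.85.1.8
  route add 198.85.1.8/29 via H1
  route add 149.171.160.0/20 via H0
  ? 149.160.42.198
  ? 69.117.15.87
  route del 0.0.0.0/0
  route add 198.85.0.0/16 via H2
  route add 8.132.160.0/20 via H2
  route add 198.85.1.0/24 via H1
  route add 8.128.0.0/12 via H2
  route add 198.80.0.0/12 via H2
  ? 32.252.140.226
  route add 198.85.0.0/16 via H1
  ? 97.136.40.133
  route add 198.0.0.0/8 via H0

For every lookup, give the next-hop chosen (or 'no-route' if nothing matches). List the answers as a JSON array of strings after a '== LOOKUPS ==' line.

Process each operation:
  + 0.0.0.0/0 (H1) depth=0
  + 149.160.0.0/12 (H0) depth=12
  + 198.85.1.8/29 (H1) depth=29
  ? 149.160.0.0  path d0:H1→d1:-→d2:-→d3:-→d4:-→d5:-→d6:-→d7:-→d8:-→d9:-→d10:-→d11:-→d12:H0  best=H0
  + 0.0.0.0/0 (H0) depth=0
  ? 198.85.1.8  path d0:H0→d1:-→d2:-→d3:-→d4:-→d5:-→d6:-→d7:-→d8:-→d9:-→d10:-→d11:-→d12:-→d13:-→d14:-→d15:-→d16:-→d17:-→d18:-→d19:-→d20:-→d21:-→d22:-→d23:-→d24:-→d25:-→d26:-→d27:-→d28:-→d29:H1  best=H1
  + 198.85.1.8/29 (H1) depth=29
  + 149.171.160.0/20 (H0) depth=20
  ? 149.160.42.198  path d0:H0→d1:-→d2:-→d3:-→d4:-→d5:-→d6:-→d7:-→d8:-→d9:-→d10:-→d11:-→d12:H0  best=H0
  ? 69.117.15.87  path d0:H0  best=H0
  - 0.0.0.0/0 clear@0
  + 198.85.0.0/16 (H2) depth=16
  + 8.132.160.0/20 (H2) depth=20
  + 198.85.1.0/24 (H1) depth=24
  + 8.128.0.0/12 (H2) depth=12
  + 198.80.0.0/12 (H2) depth=12
  ? 32.252.140.226  path d0:-→d1:-→d2:-  best=no-route
  + 198.85.0.0/16 (H1) depth=16
  ? 97.136.40.133  path d0:-→d1:-  best=no-route
  + 198.0.0.0/8 (H0) depth=8

== LOOKUPS ==
["H0","H1","H0","H0","no-route","no-route"]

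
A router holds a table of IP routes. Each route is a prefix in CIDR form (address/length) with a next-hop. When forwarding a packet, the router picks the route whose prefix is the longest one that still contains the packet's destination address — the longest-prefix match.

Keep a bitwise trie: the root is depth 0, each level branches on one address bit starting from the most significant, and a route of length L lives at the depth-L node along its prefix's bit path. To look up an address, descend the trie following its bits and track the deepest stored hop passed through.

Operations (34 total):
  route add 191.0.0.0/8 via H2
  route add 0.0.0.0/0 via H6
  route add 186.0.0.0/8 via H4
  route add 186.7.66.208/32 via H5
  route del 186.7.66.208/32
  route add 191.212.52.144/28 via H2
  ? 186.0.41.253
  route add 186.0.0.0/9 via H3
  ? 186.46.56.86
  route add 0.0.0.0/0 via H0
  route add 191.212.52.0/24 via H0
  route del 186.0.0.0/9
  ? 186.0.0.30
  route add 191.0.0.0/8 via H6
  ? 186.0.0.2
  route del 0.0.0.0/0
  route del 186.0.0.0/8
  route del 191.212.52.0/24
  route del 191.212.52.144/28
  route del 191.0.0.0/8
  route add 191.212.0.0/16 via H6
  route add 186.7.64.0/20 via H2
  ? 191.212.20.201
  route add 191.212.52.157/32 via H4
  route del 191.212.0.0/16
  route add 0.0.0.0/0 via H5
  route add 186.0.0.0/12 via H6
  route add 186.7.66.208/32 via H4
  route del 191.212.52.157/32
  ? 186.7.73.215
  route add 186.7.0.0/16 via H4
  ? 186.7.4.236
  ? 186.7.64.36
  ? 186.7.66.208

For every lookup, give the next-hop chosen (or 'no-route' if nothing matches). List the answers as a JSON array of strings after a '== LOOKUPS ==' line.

Apply in order:
  add 191.0.0.0/8 -> H2 at depth 8
  add 0.0.0.0/0 -> H6 at depth 0
  add 186.0.0.0/8 -> H4 at depth 8
  add 186.7.66.208/32 -> H5 at depth 32
  del 186.7.66.208/32 (clear depth 32)
  add 191.212.52.144/28 -> H2 at depth 28
  ? 186.0.41.253  path d0:H6→d1:-→d2:-→d3:-→d4:-→d5:-→d6:-→d7:-→d8:H4→d9:-→d10:-→d11:-→d12:-→d13:-  best=H4
  add 186.0.0.0/9 -> H3 at depth 9
  ? 186.46.56.86  path d0:H6→d1:-→d2:-→d3:-→d4:-→d5:-→d6:-→d7:-→d8:H4→d9:H3→d10:-  best=H3
  add 0.0.0.0/0 -> H0 at depth 0
  add 191.212.52.0/24 -> H0 at depth 24
  del 186.0.0.0/9 (clear depth 9)
  ? 186.0.0.30  path d0:H0→d1:-→d2:-→d3:-→d4:-→d5:-→d6:-→d7:-→d8:H4→d9:-→d10:-→d11:-→d12:-→d13:-  best=H4
  add 191.0.0.0/8 -> H6 at depth 8
  ? 186.0.0.2  path d0:H0→d1:-→d2:-→d3:-→d4:-→d5:-→d6:-→d7:-→d8:H4→d9:-→d10:-→d11:-→d12:-→d13:-  best=H4
  del 0.0.0.0/0 (clear depth 0)
  del 186.0.0.0/8 (clear depth 8)
  del 191.212.52.0/24 (clear depth 24)
  del 191.212.52.144/28 (clear depth 28)
  del 191.0.0.0/8 (clear depth 8)
  add 191.212.0.0/16 -> H6 at depth 16
  add 186.7.64.0/20 -> H2 at depth 20
  ? 191.212.20.201  path d0:-→d1:-→d2:-→d3:-→d4:-→d5:-→d6:-→d7:-→d8:-→d9:-→d10:-→d11:-→d12:-→d13:-→d14:-→d15:-→d16:H6→d17:-→d18:-  best=H6
  add 191.212.52.157/32 -> H4 at depth 32
  del 191.212.0.0/16 (clear depth 16)
  add 0.0.0.0/0 -> H5 at depth 0
  add 186.0.0.0/12 -> H6 at depth 12
  add 186.7.66.208/32 -> H4 at depth 32
  del 191.212.52.157/32 (clear depth 32)
  ? 186.7.73.215  path d0:H5→d1:-→d2:-→d3:-→d4:-→d5:-→d6:-→d7:-→d8:-→d9:-→d10:-→d11:-→d12:H6→d13:-→d14:-→d15:-→d16:-→d17:-→d18:-→d19:-→d20:H2  best=H2
  add 186.7.0.0/16 -> H4 at depth 16
  ? 186.7.4.236  path d0:H5→d1:-→d2:-→d3:-→d4:-→d5:-→d6:-→d7:-→d8:-→d9:-→d10:-→d11:-→d12:H6→d13:-→d14:-→d15:-→d16:H4→d17:-  best=H4
  ? 186.7.64.36  path d0:H5→d1:-→d2:-→d3:-→d4:-→d5:-→d6:-→d7:-→d8:-→d9:-→d10:-→d11:-→d12:H6→d13:-→d14:-→d15:-→d16:H4→d17:-→d18:-→d19:-→d20:H2→d21:-→d22:-  best=H2
  ? 186.7.66.208  path d0:H5→d1:-→d2:-→d3:-→d4:-→d5:-→d6:-→d7:-→d8:-→d9:-→d10:-→d11:-→d12:H6→d13:-→d14:-→d15:-→d16:H4→d17:-→d18:-→d19:-→d20:H2→d21:-→d22:-→d23:-→d24:-→d25:-→d26:-→d27:-→d28:-→d29:-→d30:-→d31:-→d32:H4  best=H4

== LOOKUPS ==
["H4","H3","H4","H4","H6","H2","H4","H2","H4"]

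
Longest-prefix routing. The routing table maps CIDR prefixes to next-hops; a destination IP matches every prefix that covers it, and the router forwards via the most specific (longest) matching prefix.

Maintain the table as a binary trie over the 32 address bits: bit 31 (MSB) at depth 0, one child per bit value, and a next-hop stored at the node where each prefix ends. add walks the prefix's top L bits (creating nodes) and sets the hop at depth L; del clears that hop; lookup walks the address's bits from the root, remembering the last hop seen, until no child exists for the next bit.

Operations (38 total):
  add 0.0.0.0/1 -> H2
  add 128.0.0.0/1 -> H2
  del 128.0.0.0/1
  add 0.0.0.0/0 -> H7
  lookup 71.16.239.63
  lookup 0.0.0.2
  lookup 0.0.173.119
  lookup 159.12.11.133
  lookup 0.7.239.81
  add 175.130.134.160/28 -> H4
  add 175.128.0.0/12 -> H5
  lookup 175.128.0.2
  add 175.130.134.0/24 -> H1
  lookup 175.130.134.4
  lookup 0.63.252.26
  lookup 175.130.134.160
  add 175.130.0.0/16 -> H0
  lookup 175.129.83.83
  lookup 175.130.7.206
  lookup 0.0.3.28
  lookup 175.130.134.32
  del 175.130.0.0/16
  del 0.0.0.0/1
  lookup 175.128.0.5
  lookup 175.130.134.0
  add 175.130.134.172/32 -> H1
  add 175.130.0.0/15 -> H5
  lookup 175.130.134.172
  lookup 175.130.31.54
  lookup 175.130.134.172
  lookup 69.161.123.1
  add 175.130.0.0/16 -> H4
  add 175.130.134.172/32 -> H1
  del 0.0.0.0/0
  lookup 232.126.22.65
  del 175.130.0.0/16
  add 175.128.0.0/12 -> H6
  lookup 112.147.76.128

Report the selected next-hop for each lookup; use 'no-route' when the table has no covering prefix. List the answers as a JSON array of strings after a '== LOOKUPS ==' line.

Trace:
  + 0.0.0.0/1 (H2) depth=1
  + 128.0.0.0/1 (H2) depth=1
  del 128.0.0.0/1 (clear depth 1)
  + 0.0.0.0/0 (H7) depth=0
  ? 71.16.239.63  path d0:H7→d1:H2  best=H2
  ? 0.0.0.2  path d0:H7→d1:H2  best=H2
  ? 0.0.173.119  path d0:H7→d1:H2  best=H2
  ? 159.12.11.133  path d0:H7→d1:-  best=H7
  ? 0.7.239.81  path d0:H7→d1:H2  best=H2
  + 175.130.134.160/28 (H4) depth=28
  + 175.128.0.0/12 (H5) depth=12
  ? 175.128.0.2  path d0:H7→d1:-→d2:-→d3:-→d4:-→d5:-→d6:-→d7:-→d8:-→d9:-→d10:-→d11:-→d12:H5→d13:-→d14:-  best=H5
  + 175.130.134.0/24 (H1) depth=24
  ? 175.130.134.4  path d0:H7→d1:-→d2:-→d3:-→d4:-→d5:-→d6:-→d7:-→d8:-→d9:-→d10:-→d11:-→d12:H5→d13:-→d14:-→d15:-→d16:-→d17:-→d18:-→d19:-→d20:-→d21:-→d22:-→d23:-→d24:H1  best=H1
  ? 0.63.252.26  path d0:H7→d1:H2  best=H2
  ? 175.130.134.160  path d0:H7→d1:-→d2:-→d3:-→d4:-→d5:-→d6:-→d7:-→d8:-→d9:-→d10:-→d11:-→d12:H5→d13:-→d14:-→d15:-→d16:-→d17:-→d18:-→d19:-→d20:-→d21:-→d22:-→d23:-→d24:H1→d25:-→d26:-→d27:-→d28:H4  best=H4
  + 175.130.0.0/16 (H0) depth=16
  ? 175.129.83.83  path d0:H7→d1:-→d2:-→d3:-→d4:-→d5:-→d6:-→d7:-→d8:-→d9:-→d10:-→d11:-→d12:H5→d13:-→d14:-  best=H5
  ? 175.130.7.206  path d0:H7→d1:-→d2:-→d3:-→d4:-→d5:-→d6:-→d7:-→d8:-→d9:-→d10:-→d11:-→d12:H5→d13:-→d14:-→d15:-→d16:H0  best=H0
  ? 0.0.3.28  path d0:H7→d1:H2  best=H2
  ? 175.130.134.32  path d0:H7→d1:-→d2:-→d3:-→d4:-→d5:-→d6:-→d7:-→d8:-→d9:-→d10:-→d11:-→d12:H5→d13:-→d14:-→d15:-→d16:H0→d17:-→d18:-→d19:-→d20:-→d21:-→d22:-→d23:-→d24:H1  best=H1
  del 175.130.0.0/16 (clear depth 16)
  del 0.0.0.0/1 (clear depth 1)
  ? 175.128.0.5  path d0:H7→d1:-→d2:-→d3:-→d4:-→d5:-→d6:-→d7:-→d8:-→d9:-→d10:-→d11:-→d12:H5→d13:-→d14:-  best=H5
  ? 175.130.134.0  path d0:H7→d1:-→d2:-→d3:-→d4:-→d5:-→d6:-→d7:-→d8:-→d9:-→d10:-→d11:-→d12:H5→d13:-→d14:-→d15:-→d16:-→d17:-→d18:-→d19:-→d20:-→d21:-→d22:-→d23:-→d24:H1  best=H1
  + 175.130.134.172/32 (H1) depth=32
  + 175.130.0.0/15 (H5) depth=15
  ? 175.130.134.172  path d0:H7→d1:-→d2:-→d3:-→d4:-→d5:-→d6:-→d7:-→d8:-→d9:-→d10:-→d11:-→d12:H5→d13:-→d14:-→d15:H5→d16:-→d17:-→d18:-→d19:-→d20:-→d21:-→d22:-→d23:-→d24:H1→d25:-→d26:-→d27:-→d28:H4→d29:-→d30:-→d31:-→d32:H1  best=H1
  ? 175.130.31.54  path d0:H7→d1:-→d2:-→d3:-→d4:-→d5:-→d6:-→d7:-→d8:-→d9:-→d10:-→d11:-→d12:H5→d13:-→d14:-→d15:H5→d16:-  best=H5
  ? 175.130.134.172  path d0:H7→d1:-→d2:-→d3:-→d4:-→d5:-→d6:-→d7:-→d8:-→d9:-→d10:-→d11:-→d12:H5→d13:-→d14:-→d15:H5→d16:-→d17:-→d18:-→d19:-→d20:-→d21:-→d22:-→d23:-→d24:H1→d25:-→d26:-→d27:-→d28:H4→d29:-→d30:-→d31:-→d32:H1  best=H1
  ? 69.161.123.1  path d0:H7→d1:-  best=H7
  + 175.130.0.0/16 (H4) depth=16
  + 175.130.134.172/32 (H1) depth=32
  del 0.0.0.0/0 (clear depth 0)
  ? 232.126.22.65  path d0:-→d1:-  best=no-route
  del 175.130.0.0/16 (clear depth 16)
  + 175.128.0.0/12 (H6) depth=12
  ? 112.147.76.128  path d0:-→d1:-  best=no-route

== LOOKUPS ==
["H2","H2","H2","H7","H2","H5","H1","H2","H4","H5","H0","H2","H1","H5","H1","H1","H5","H1","H7","no-route","no-route"]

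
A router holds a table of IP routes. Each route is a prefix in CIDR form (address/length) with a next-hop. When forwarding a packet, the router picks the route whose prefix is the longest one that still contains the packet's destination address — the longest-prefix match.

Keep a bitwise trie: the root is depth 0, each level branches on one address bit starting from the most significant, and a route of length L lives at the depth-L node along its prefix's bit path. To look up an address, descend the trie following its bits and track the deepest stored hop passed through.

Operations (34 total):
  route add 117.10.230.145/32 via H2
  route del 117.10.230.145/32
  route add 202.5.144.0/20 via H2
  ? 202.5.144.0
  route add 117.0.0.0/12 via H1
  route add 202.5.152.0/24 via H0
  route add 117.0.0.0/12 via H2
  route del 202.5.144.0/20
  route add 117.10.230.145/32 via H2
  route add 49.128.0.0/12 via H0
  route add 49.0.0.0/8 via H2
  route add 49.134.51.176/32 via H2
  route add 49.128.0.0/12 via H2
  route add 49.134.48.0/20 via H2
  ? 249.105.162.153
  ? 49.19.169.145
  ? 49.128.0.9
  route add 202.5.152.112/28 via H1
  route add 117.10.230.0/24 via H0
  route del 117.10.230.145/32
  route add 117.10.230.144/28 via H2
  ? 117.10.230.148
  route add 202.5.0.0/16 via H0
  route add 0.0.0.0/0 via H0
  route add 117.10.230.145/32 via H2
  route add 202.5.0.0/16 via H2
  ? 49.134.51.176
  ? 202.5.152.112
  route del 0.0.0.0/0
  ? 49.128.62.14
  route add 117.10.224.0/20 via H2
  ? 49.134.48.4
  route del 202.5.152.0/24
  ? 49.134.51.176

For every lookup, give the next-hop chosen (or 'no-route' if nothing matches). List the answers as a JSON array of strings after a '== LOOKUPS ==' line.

Process each operation:
  + 117.10.230.145/32 (H2) depth=32
  del 117.10.230.145/32 (clear depth 32)
  + 202.5.144.0/20 (H2) depth=20
  Q 202.5.144.0: descend 11001010000001011001 ; hops seen [H2] ; pick H2
  + 117.0.0.0/12 (H1) depth=12
  + 202.5.152.0/24 (H0) depth=24
  + 117.0.0.0/12 (H2) depth=12
  del 202.5.144.0/20 (clear depth 20)
  + 117.10.230.145/32 (H2) depth=32
  + 49.128.0.0/12 (H0) depth=12
  + 49.0.0.0/8 (H2) depth=8
  + 49.134.51.176/32 (H2) depth=32
  + 49.128.0.0/12 (H2) depth=12
  + 49.134.48.0/20 (H2) depth=20
  Q 249.105.162.153: descend 11 ; hops seen [∅] ; pick no-route
  Q 49.19.169.145: descend 00110001 ; hops seen [H2] ; pick H2
  Q 49.128.0.9: descend 0011000110000 ; hops seen [H2,H2] ; pick H2
  + 202.5.152.112/28 (H1) depth=28
  + 117.10.230.0/24 (H0) depth=24
  del 117.10.230.145/32 (clear depth 32)
  + 117.10.230.144/28 (H2) depth=28
  Q 117.10.230.148: descend 01110101000010101110011010010 ; hops seen [H2,H0,H2] ; pick H2
  + 202.5.0.0/16 (H0) depth=16
  + 0.0.0.0/0 (H0) depth=0
  + 117.10.230.145/32 (H2) depth=32
  + 202.5.0.0/16 (H2) depth=16
  Q 49.134.51.176: descend 00110001100001100011001110110000 ; hops seen [H0,H2,H2,H2,H2] ; pick H2
  Q 202.5.152.112: descend 1100101000000101100110000111 ; hops seen [H0,H2,H0,H1] ; pick H1
  del 0.0.0.0/0 (clear depth 0)
  Q 49.128.62.14: descend 0011000110000 ; hops seen [H2,H2] ; pick H2
  + 117.10.224.0/20 (H2) depth=20
  Q 49.134.48.4: descend 0011000110000110001100 ; hops seen [H2,H2,H2] ; pick H2
  del 202.5.152.0/24 (clear depth 24)
  Q 49.134.51.176: descend 00110001100001100011001110110000 ; hops seen [H2,H2,H2,H2] ; pick H2

== LOOKUPS ==
["H2","no-route","H2","H2","H2","H2","H1","H2","H2","H2"]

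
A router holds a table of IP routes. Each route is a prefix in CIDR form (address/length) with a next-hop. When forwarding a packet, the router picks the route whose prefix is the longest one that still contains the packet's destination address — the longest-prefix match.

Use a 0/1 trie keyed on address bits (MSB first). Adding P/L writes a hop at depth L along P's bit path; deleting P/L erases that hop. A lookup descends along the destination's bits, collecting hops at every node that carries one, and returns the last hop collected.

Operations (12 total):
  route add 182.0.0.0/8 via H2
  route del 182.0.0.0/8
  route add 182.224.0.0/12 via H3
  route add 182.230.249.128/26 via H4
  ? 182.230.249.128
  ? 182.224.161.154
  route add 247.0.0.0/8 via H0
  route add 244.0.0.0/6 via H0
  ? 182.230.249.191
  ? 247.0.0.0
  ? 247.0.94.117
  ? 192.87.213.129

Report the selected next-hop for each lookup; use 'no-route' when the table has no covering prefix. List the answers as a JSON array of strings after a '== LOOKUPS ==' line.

Apply in order:
  add 182.0.0.0/8 -> H2 at depth 8
  del 182.0.0.0/8 (clear depth 8)
  add 182.224.0.0/12 -> H3 at depth 12
  add 182.230.249.128/26 -> H4 at depth 26
  lookup 182.230.249.128: bits 10110110111001101111100110 walk d0:-→d1:-→d2:-→d3:-→d4:-→d5:-→d6:-→d7:-→d8:-→d9:-→d10:-→d11:-→d12:H3→d13:-→d14:-→d15:-→d16:-→d17:-→d18:-→d19:-→d20:-→d21:-→d22:-→d23:-→d24:-→d25:-→d26:H4 -> H4
  lookup 182.224.161.154: bits 1011011011100 walk d0:-→d1:-→d2:-→d3:-→d4:-→d5:-→d6:-→d7:-→d8:-→d9:-→d10:-→d11:-→d12:H3→d13:- -> H3
  add 247.0.0.0/8 -> H0 at depth 8
  add 244.0.0.0/6 -> H0 at depth 6
  lookup 182.230.249.191: bits 10110110111001101111100110 walk d0:-→d1:-→d2:-→d3:-→d4:-→d5:-→d6:-→d7:-→d8:-→d9:-→d10:-→d11:-→d12:H3→d13:-→d14:-→d15:-→d16:-→d17:-→d18:-→d19:-→d20:-→d21:-→d22:-→d23:-→d24:-→d25:-→d26:H4 -> H4
  lookup 247.0.0.0: bits 11110111 walk d0:-→d1:-→d2:-→d3:-→d4:-→d5:-→d6:H0→d7:-→d8:H0 -> H0
  lookup 247.0.94.117: bits 11110111 walk d0:-→d1:-→d2:-→d3:-→d4:-→d5:-→d6:H0→d7:-→d8:H0 -> H0
  lookup 192.87.213.129: bits 11 walk d0:-→d1:-→d2:- -> no-route

== LOOKUPS ==
["H4","H3","H4","H0","H0","no-route"]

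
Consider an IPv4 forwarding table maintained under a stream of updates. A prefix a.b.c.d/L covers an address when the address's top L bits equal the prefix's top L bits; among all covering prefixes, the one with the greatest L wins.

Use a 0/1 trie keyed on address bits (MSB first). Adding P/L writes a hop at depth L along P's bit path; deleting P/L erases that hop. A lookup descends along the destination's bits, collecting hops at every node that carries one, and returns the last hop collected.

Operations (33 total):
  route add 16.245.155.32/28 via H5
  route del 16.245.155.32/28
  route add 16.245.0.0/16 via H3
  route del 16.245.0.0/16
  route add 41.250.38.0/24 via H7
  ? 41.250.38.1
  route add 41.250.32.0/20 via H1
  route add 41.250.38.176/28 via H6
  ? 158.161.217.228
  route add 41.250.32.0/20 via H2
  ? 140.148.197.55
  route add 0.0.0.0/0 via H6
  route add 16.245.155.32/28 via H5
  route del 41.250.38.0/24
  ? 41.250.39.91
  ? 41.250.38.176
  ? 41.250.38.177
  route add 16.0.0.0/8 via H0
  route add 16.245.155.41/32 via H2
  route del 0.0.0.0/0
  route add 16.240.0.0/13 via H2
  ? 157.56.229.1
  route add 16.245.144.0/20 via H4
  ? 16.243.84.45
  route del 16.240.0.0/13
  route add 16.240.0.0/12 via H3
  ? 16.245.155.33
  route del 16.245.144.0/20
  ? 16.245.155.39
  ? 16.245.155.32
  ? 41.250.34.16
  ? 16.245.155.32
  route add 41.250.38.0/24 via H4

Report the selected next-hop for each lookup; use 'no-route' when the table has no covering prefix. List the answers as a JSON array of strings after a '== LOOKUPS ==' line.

Apply in order:
  + 16.245.155.32/28 (H5) depth=28
  del 16.245.155.32/28 (clear depth 28)
  + 16.245.0.0/16 (H3) depth=16
  del 16.245.0.0/16 (clear depth 16)
  + 41.250.38.0/24 (H7) depth=24
  ? 41.250.38.1  path d0:-→d1:-→d2:-→d3:-→d4:-→d5:-→d6:-→d7:-→d8:-→d9:-→d10:-→d11:-→d12:-→d13:-→d14:-→d15:-→d16:-→d17:-→d18:-→d19:-→d20:-→d21:-→d22:-→d23:-→d24:H7  best=H7
  + 41.250.32.0/20 (H1) depth=20
  + 41.250.38.176/28 (H6) depth=28
  ? 158.161.217.228  path d0:-  best=no-route
  + 41.250.32.0/20 (H2) depth=20
  ? 140.148.197.55  path d0:-  best=no-route
  + 0.0.0.0/0 (H6) depth=0
  + 16.245.155.32/28 (H5) depth=28
  del 41.250.38.0/24 (clear depth 24)
  ? 41.250.39.91  path d0:H6→d1:-→d2:-→d3:-→d4:-→d5:-→d6:-→d7:-→d8:-→d9:-→d10:-→d11:-→d12:-→d13:-→d14:-→d15:-→d16:-→d17:-→d18:-→d19:-→d20:H2→d21:-→d22:-→d23:-  best=H2
  ? 41.250.38.176  path d0:H6→d1:-→d2:-→d3:-→d4:-→d5:-→d6:-→d7:-→d8:-→d9:-→d10:-→d11:-→d12:-→d13:-→d14:-→d15:-→d16:-→d17:-→d18:-→d19:-→d20:H2→d21:-→d22:-→d23:-→d24:-→d25:-→d26:-→d27:-→d28:H6  best=H6
  ? 41.250.38.177  path d0:H6→d1:-→d2:-→d3:-→d4:-→d5:-→d6:-→d7:-→d8:-→d9:-→d10:-→d11:-→d12:-→d13:-→d14:-→d15:-→d16:-→d17:-→d18:-→d19:-→d20:H2→d21:-→d22:-→d23:-→d24:-→d25:-→d26:-→d27:-→d28:H6  best=H6
  + 16.0.0.0/8 (H0) depth=8
  + 16.245.155.41/32 (H2) depth=32
  del 0.0.0.0/0 (clear depth 0)
  + 16.240.0.0/13 (H2) depth=13
  ? 157.56.229.1  path d0:-  best=no-route
  + 16.245.144.0/20 (H4) depth=20
  ? 16.243.84.45  path d0:-→d1:-→d2:-→d3:-→d4:-→d5:-→d6:-→d7:-→d8:H0→d9:-→d10:-→d11:-→d12:-→d13:H2  best=H2
  del 16.240.0.0/13 (clear depth 13)
  + 16.240.0.0/12 (H3) depth=12
  ? 16.245.155.33  path d0:-→d1:-→d2:-→d3:-→d4:-→d5:-→d6:-→d7:-→d8:H0→d9:-→d10:-→d11:-→d12:H3→d13:-→d14:-→d15:-→d16:-→d17:-→d18:-→d19:-→d20:H4→d21:-→d22:-→d23:-→d24:-→d25:-→d26:-→d27:-→d28:H5  best=H5
  del 16.245.144.0/20 (clear depth 20)
  ? 16.245.155.39  path d0:-→d1:-→d2:-→d3:-→d4:-→d5:-→d6:-→d7:-→d8:H0→d9:-→d10:-→d11:-→d12:H3→d13:-→d14:-→d15:-→d16:-→d17:-→d18:-→d19:-→d20:-→d21:-→d22:-→d23:-→d24:-→d25:-→d26:-→d27:-→d28:H5  best=H5
  ? 16.245.155.32  path d0:-→d1:-→d2:-→d3:-→d4:-→d5:-→d6:-→d7:-→d8:H0→d9:-→d10:-→d11:-→d12:H3→d13:-→d14:-→d15:-→d16:-→d17:-→d18:-→d19:-→d20:-→d21:-→d22:-→d23:-→d24:-→d25:-→d26:-→d27:-→d28:H5  best=H5
  ? 41.250.34.16  path d0:-→d1:-→d2:-→d3:-→d4:-→d5:-→d6:-→d7:-→d8:-→d9:-→d10:-→d11:-→d12:-→d13:-→d14:-→d15:-→d16:-→d17:-→d18:-→d19:-→d20:H2→d21:-  best=H2
  ? 16.245.155.32  path d0:-→d1:-→d2:-→d3:-→d4:-→d5:-→d6:-→d7:-→d8:H0→d9:-→d10:-→d11:-→d12:H3→d13:-→d14:-→d15:-→d16:-→d17:-→d18:-→d19:-→d20:-→d21:-→d22:-→d23:-→d24:-→d25:-→d26:-→d27:-→d28:H5  best=H5
  + 41.250.38.0/24 (H4) depth=24

== LOOKUPS ==
["H7","no-route","no-route","H2","H6","H6","no-route","H2","H5","H5","H5","H2","H5"]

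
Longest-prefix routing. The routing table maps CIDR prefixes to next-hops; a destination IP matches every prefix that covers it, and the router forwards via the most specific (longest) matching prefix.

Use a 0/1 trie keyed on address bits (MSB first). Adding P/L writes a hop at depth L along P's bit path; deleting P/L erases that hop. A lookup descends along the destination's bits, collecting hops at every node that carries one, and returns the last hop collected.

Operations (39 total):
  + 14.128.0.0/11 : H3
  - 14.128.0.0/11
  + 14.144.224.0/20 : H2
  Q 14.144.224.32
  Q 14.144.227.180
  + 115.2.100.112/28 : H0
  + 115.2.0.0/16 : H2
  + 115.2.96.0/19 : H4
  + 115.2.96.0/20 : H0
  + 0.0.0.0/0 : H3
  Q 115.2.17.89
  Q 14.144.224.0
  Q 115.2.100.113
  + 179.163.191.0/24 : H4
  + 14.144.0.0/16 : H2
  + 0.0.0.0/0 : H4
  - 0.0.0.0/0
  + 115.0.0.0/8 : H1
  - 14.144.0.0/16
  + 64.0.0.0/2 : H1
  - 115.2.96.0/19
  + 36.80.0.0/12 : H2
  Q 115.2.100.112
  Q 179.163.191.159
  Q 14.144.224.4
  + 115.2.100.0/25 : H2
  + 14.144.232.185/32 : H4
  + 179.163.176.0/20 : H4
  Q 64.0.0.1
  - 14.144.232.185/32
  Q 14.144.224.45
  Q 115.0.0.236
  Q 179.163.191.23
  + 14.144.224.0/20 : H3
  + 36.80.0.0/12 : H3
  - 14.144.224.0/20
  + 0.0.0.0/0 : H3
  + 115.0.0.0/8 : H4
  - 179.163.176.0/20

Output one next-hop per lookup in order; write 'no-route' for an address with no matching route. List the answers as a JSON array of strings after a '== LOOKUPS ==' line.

Process each operation:
  + 14.128.0.0/11 (H3) depth=11
  - 14.128.0.0/11 clear@11
  + 14.144.224.0/20 (H2) depth=20
  lookup 14.144.224.32: bits 00001110100100001110 walk d0:-→d1:-→d2:-→d3:-→d4:-→d5:-→d6:-→d7:-→d8:-→d9:-→d10:-→d11:-→d12:-→d13:-→d14:-→d15:-→d16:-→d17:-→d18:-→d19:-→d20:H2 -> H2
  lookup 14.144.227.180: bits 00001110100100001110 walk d0:-→d1:-→d2:-→d3:-→d4:-→d5:-→d6:-→d7:-→d8:-→d9:-→d10:-→d11:-→d12:-→d13:-→d14:-→d15:-→d16:-→d17:-→d18:-→d19:-→d20:H2 -> H2
  + 115.2.100.112/28 (H0) depth=28
  + 115.2.0.0/16 (H2) depth=16
  + 115.2.96.0/19 (H4) depth=19
  + 115.2.96.0/20 (H0) depth=20
  + 0.0.0.0/0 (H3) depth=0
  lookup 115.2.17.89: bits 01110011000000100 walk d0:H3→d1:-→d2:-→d3:-→d4:-→d5:-→d6:-→d7:-→d8:-→d9:-→d10:-→d11:-→d12:-→d13:-→d14:-→d15:-→d16:H2→d17:- -> H2
  lookup 14.144.224.0: bits 00001110100100001110 walk d0:H3→d1:-→d2:-→d3:-→d4:-→d5:-→d6:-→d7:-→d8:-→d9:-→d10:-→d11:-→d12:-→d13:-→d14:-→d15:-→d16:-→d17:-→d18:-→d19:-→d20:H2 -> H2
  lookup 115.2.100.113: bits 0111001100000010011001000111 walk d0:H3→d1:-→d2:-→d3:-→d4:-→d5:-→d6:-→d7:-→d8:-→d9:-→d10:-→d11:-→d12:-→d13:-→d14:-→d15:-→d16:H2→d17:-→d18:-→d19:H4→d20:H0→d21:-→d22:-→d23:-→d24:-→d25:-→d26:-→d27:-→d28:H0 -> H0
  + 179.163.191.0/24 (H4) depth=24
  + 14.144.0.0/16 (H2) depth=16
  + 0.0.0.0/0 (H4) depth=0
  - 0.0.0.0/0 clear@0
  + 115.0.0.0/8 (H1) depth=8
  - 14.144.0.0/16 clear@16
  + 64.0.0.0/2 (H1) depth=2
  - 115.2.96.0/19 clear@19
  + 36.80.0.0/12 (H2) depth=12
  lookup 115.2.100.112: bits 0111001100000010011001000111 walk d0:-→d1:-→d2:H1→d3:-→d4:-→d5:-→d6:-→d7:-→d8:H1→d9:-→d10:-→d11:-→d12:-→d13:-→d14:-→d15:-→d16:H2→d17:-→d18:-→d19:-→d20:H0→d21:-→d22:-→d23:-→d24:-→d25:-→d26:-→d27:-→d28:H0 -> H0
  lookup 179.163.191.159: bits 101100111010001110111111 walk d0:-→d1:-→d2:-→d3:-→d4:-→d5:-→d6:-→d7:-→d8:-→d9:-→d10:-→d11:-→d12:-→d13:-→d14:-→d15:-→d16:-→d17:-→d18:-→d19:-→d20:-→d21:-→d22:-→d23:-→d24:H4 -> H4
  lookup 14.144.224.4: bits 00001110100100001110 walk d0:-→d1:-→d2:-→d3:-→d4:-→d5:-→d6:-→d7:-→d8:-→d9:-→d10:-→d11:-→d12:-→d13:-→d14:-→d15:-→d16:-→d17:-→d18:-→d19:-→d20:H2 -> H2
  + 115.2.100.0/25 (H2) depth=25
  + 14.144.232.185/32 (H4) depth=32
  + 179.163.176.0/20 (H4) depth=20
  lookup 64.0.0.1: bits 01 walk d0:-→d1:-→d2:H1 -> H1
  - 14.144.232.185/32 clear@32
  lookup 14.144.224.45: bits 00001110100100001110 walk d0:-→d1:-→d2:-→d3:-→d4:-→d5:-→d6:-→d7:-→d8:-→d9:-→d10:-→d11:-→d12:-→d13:-→d14:-→d15:-→d16:-→d17:-→d18:-→d19:-→d20:H2 -> H2
  lookup 115.0.0.236: bits 01110011000000 walk d0:-→d1:-→d2:H1→d3:-→d4:-→d5:-→d6:-→d7:-→d8:H1→d9:-→d10:-→d11:-→d12:-→d13:-→d14:- -> H1
  lookup 179.163.191.23: bits 101100111010001110111111 walk d0:-→d1:-→d2:-→d3:-→d4:-→d5:-→d6:-→d7:-→d8:-→d9:-→d10:-→d11:-→d12:-→d13:-→d14:-→d15:-→d16:-→d17:-→d18:-→d19:-→d20:H4→d21:-→d22:-→d23:-→d24:H4 -> H4
  + 14.144.224.0/20 (H3) depth=20
  + 36.80.0.0/12 (H3) depth=12
  - 14.144.224.0/20 clear@20
  + 0.0.0.0/0 (H3) depth=0
  + 115.0.0.0/8 (H4) depth=8
  - 179.163.176.0/20 clear@20

== LOOKUPS ==
["H2","H2","H2","H2","H0","H0","H4","H2","H1","H2","H1","H4"]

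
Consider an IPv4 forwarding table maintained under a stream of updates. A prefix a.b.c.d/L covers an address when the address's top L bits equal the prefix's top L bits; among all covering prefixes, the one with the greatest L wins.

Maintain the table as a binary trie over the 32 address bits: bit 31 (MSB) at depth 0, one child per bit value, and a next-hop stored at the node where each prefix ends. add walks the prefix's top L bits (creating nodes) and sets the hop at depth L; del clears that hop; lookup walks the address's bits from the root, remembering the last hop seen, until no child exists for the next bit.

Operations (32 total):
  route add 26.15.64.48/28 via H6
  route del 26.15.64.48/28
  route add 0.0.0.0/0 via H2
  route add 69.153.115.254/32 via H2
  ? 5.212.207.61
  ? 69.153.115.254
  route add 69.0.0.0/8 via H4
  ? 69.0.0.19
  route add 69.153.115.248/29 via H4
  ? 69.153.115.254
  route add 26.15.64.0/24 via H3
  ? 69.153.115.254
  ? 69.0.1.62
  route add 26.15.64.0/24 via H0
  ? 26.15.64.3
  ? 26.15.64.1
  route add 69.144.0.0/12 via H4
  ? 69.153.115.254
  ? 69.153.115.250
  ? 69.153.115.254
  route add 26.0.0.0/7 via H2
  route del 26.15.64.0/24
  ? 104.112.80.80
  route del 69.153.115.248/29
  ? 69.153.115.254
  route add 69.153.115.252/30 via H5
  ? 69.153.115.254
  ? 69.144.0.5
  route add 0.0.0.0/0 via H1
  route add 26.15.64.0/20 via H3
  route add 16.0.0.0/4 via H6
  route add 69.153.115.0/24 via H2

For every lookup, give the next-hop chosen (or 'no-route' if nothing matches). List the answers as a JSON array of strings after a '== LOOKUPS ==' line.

Trace:
  add 26.15.64.48/28 -> H6 at depth 28
  del 26.15.64.48/28 (clear depth 28)
  add 0.0.0.0/0 -> H2 at depth 0
  add 69.153.115.254/32 -> H2 at depth 32
  Q 5.212.207.61: descend 000 ; hops seen [H2] ; pick H2
  Q 69.153.115.254: descend 01000101100110010111001111111110 ; hops seen [H2,H2] ; pick H2
  add 69.0.0.0/8 -> H4 at depth 8
  Q 69.0.0.19: descend 01000101 ; hops seen [H2,H4] ; pick H4
  add 69.153.115.248/29 -> H4 at depth 29
  Q 69.153.115.254: descend 01000101100110010111001111111110 ; hops seen [H2,H4,H4,H2] ; pick H2
  add 26.15.64.0/24 -> H3 at depth 24
  Q 69.153.115.254: descend 01000101100110010111001111111110 ; hops seen [H2,H4,H4,H2] ; pick H2
  Q 69.0.1.62: descend 01000101 ; hops seen [H2,H4] ; pick H4
  add 26.15.64.0/24 -> H0 at depth 24
  Q 26.15.64.3: descend 00011010000011110100000000 ; hops seen [H2,H0] ; pick H0
  Q 26.15.64.1: descend 00011010000011110100000000 ; hops seen [H2,H0] ; pick H0
  add 69.144.0.0/12 -> H4 at depth 12
  Q 69.153.115.254: descend 01000101100110010111001111111110 ; hops seen [H2,H4,H4,H4,H2] ; pick H2
  Q 69.153.115.250: descend 01000101100110010111001111111 ; hops seen [H2,H4,H4,H4] ; pick H4
  Q 69.153.115.254: descend 01000101100110010111001111111110 ; hops seen [H2,H4,H4,H4,H2] ; pick H2
  add 26.0.0.0/7 -> H2 at depth 7
  del 26.15.64.0/24 (clear depth 24)
  Q 104.112.80.80: descend 01 ; hops seen [H2] ; pick H2
  del 69.153.115.248/29 (clear depth 29)
  Q 69.153.115.254: descend 01000101100110010111001111111110 ; hops seen [H2,H4,H4,H2] ; pick H2
  add 69.153.115.252/30 -> H5 at depth 30
  Q 69.153.115.254: descend 01000101100110010111001111111110 ; hops seen [H2,H4,H4,H5,H2] ; pick H2
  Q 69.144.0.5: descend 010001011001 ; hops seen [H2,H4,H4] ; pick H4
  add 0.0.0.0/0 -> H1 at depth 0
  add 26.15.64.0/20 -> H3 at depth 20
  add 16.0.0.0/4 -> H6 at depth 4
  add 69.153.115.0/24 -> H2 at depth 24

== LOOKUPS ==
["H2","H2","H4","H2","H2","H4","H0","H0","H2","H4","H2","H2","H2","H2","H4"]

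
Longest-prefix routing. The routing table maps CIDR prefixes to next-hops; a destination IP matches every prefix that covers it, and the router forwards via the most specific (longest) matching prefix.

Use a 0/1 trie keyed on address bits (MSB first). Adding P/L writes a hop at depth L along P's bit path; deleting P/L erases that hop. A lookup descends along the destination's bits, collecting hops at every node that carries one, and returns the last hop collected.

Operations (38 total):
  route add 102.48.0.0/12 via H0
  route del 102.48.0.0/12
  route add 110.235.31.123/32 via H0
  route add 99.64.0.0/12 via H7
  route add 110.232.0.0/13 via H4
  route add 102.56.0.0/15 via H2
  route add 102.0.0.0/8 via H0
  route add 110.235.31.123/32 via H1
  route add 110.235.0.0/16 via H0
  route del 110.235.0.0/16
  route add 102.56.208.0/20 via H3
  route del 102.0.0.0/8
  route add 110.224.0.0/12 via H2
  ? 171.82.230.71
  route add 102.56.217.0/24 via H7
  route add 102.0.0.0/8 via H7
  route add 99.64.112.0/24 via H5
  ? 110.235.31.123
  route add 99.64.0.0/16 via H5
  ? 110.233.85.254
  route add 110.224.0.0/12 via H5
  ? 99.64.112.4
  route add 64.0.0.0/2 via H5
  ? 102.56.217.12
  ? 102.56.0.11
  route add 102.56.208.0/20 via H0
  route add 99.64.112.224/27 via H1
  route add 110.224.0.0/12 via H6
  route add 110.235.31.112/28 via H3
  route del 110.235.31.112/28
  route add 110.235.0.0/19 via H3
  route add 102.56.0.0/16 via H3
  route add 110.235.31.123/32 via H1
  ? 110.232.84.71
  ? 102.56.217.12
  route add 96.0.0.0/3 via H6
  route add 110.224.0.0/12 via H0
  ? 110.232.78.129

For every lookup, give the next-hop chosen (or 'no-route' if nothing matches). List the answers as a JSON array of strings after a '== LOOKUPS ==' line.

Apply in order:
  + 102.48.0.0/12 (H0) depth=12
  - 102.48.0.0/12 clear@12
  + 110.235.31.123/32 (H0) depth=32
  + 99.64.0.0/12 (H7) depth=12
  + 110.232.0.0/13 (H4) depth=13
  + 102.56.0.0/15 (H2) depth=15
  + 102.0.0.0/8 (H0) depth=8
  + 110.235.31.123/32 (H1) depth=32
  + 110.235.0.0/16 (H0) depth=16
  - 110.235.0.0/16 clear@16
  + 102.56.208.0/20 (H3) depth=20
  - 102.0.0.0/8 clear@8
  + 110.224.0.0/12 (H2) depth=12
  lookup 171.82.230.71: bits ε walk d0:- -> no-route
  + 102.56.217.0/24 (H7) depth=24
  + 102.0.0.0/8 (H7) depth=8
  + 99.64.112.0/24 (H5) depth=24
  lookup 110.235.31.123: bits 01101110111010110001111101111011 walk d0:-→d1:-→d2:-→d3:-→d4:-→d5:-→d6:-→d7:-→d8:-→d9:-→d10:-→d11:-→d12:H2→d13:H4→d14:-→d15:-→d16:-→d17:-→d18:-→d19:-→d20:-→d21:-→d22:-→d23:-→d24:-→d25:-→d26:-→d27:-→d28:-→d29:-→d30:-→d31:-→d32:H1 -> H1
  + 99.64.0.0/16 (H5) depth=16
  lookup 110.233.85.254: bits 01101110111010 walk d0:-→d1:-→d2:-→d3:-→d4:-→d5:-→d6:-→d7:-→d8:-→d9:-→d10:-→d11:-→d12:H2→d13:H4→d14:- -> H4
  + 110.224.0.0/12 (H5) depth=12
  lookup 99.64.112.4: bits 011000110100000001110000 walk d0:-→d1:-→d2:-→d3:-→d4:-→d5:-→d6:-→d7:-→d8:-→d9:-→d10:-→d11:-→d12:H7→d13:-→d14:-→d15:-→d16:H5→d17:-→d18:-→d19:-→d20:-→d21:-→d22:-→d23:-→d24:H5 -> H5
  + 64.0.0.0/2 (H5) depth=2
  lookup 102.56.217.12: bits 011001100011100011011001 walk d0:-→d1:-→d2:H5→d3:-→d4:-→d5:-→d6:-→d7:-→d8:H7→d9:-→d10:-→d11:-→d12:-→d13:-→d14:-→d15:H2→d16:-→d17:-→d18:-→d19:-→d20:H3→d21:-→d22:-→d23:-→d24:H7 -> H7
  lookup 102.56.0.11: bits 0110011000111000 walk d0:-→d1:-→d2:H5→d3:-→d4:-→d5:-→d6:-→d7:-→d8:H7→d9:-→d10:-→d11:-→d12:-→d13:-→d14:-→d15:H2→d16:- -> H2
  + 102.56.208.0/20 (H0) depth=20
  + 99.64.112.224/27 (H1) depth=27
  + 110.224.0.0/12 (H6) depth=12
  + 110.235.31.112/28 (H3) depth=28
  - 110.235.31.112/28 clear@28
  + 110.235.0.0/19 (H3) depth=19
  + 102.56.0.0/16 (H3) depth=16
  + 110.235.31.123/32 (H1) depth=32
  lookup 110.232.84.71: bits 01101110111010 walk d0:-→d1:-→d2:H5→d3:-→d4:-→d5:-→d6:-→d7:-→d8:-→d9:-→d10:-→d11:-→d12:H6→d13:H4→d14:- -> H4
  lookup 102.56.217.12: bits 011001100011100011011001 walk d0:-→d1:-→d2:H5→d3:-→d4:-→d5:-→d6:-→d7:-→d8:H7→d9:-→d10:-→d11:-→d12:-→d13:-→d14:-→d15:H2→d16:H3→d17:-→d18:-→d19:-→d20:H0→d21:-→d22:-→d23:-→d24:H7 -> H7
  + 96.0.0.0/3 (H6) depth=3
  + 110.224.0.0/12 (H0) depth=12
  lookup 110.232.78.129: bits 01101110111010 walk d0:-→d1:-→d2:H5→d3:H6→d4:-→d5:-→d6:-→d7:-→d8:-→d9:-→d10:-→d11:-→d12:H0→d13:H4→d14:- -> H4

== LOOKUPS ==
["no-route","H1","H4","H5","H7","H2","H4","H7","H4"]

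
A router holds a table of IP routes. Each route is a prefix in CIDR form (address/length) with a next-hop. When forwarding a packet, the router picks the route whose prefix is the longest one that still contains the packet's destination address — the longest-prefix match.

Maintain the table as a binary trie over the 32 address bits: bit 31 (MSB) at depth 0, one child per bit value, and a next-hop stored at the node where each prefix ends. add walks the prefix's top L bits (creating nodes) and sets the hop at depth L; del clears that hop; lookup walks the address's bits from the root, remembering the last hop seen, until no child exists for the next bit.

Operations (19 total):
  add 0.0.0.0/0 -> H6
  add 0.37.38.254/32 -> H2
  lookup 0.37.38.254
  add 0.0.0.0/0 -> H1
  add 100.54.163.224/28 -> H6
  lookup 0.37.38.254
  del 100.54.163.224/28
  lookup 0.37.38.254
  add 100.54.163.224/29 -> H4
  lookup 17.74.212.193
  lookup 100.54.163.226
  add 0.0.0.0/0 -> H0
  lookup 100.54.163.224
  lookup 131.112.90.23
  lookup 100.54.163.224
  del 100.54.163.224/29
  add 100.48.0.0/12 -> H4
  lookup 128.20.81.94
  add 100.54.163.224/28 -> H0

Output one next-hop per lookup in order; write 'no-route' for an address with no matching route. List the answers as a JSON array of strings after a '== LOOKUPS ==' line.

Apply in order:
  + 0.0.0.0/0 (H6) depth=0
  + 0.37.38.254/32 (H2) depth=32
  ? 0.37.38.254  path d0:H6→d1:-→d2:-→d3:-→d4:-→d5:-→d6:-→d7:-→d8:-→d9:-→d10:-→d11:-→d12:-→d13:-→d14:-→d15:-→d16:-→d17:-→d18:-→d19:-→d20:-→d21:-→d22:-→d23:-→d24:-→d25:-→d26:-→d27:-→d28:-→d29:-→d30:-→d31:-→d32:H2  best=H2
  + 0.0.0.0/0 (H1) depth=0
  + 100.54.163.224/28 (H6) depth=28
  ? 0.37.38.254  path d0:H1→d1:-→d2:-→d3:-→d4:-→d5:-→d6:-→d7:-→d8:-→d9:-→d10:-→d11:-→d12:-→d13:-→d14:-→d15:-→d16:-→d17:-→d18:-→d19:-→d20:-→d21:-→d22:-→d23:-→d24:-→d25:-→d26:-→d27:-→d28:-→d29:-→d30:-→d31:-→d32:H2  best=H2
  - 100.54.163.224/28 clear@28
  ? 0.37.38.254  path d0:H1→d1:-→d2:-→d3:-→d4:-→d5:-→d6:-→d7:-→d8:-→d9:-→d10:-→d11:-→d12:-→d13:-→d14:-→d15:-→d16:-→d17:-→d18:-→d19:-→d20:-→d21:-→d22:-→d23:-→d24:-→d25:-→d26:-→d27:-→d28:-→d29:-→d30:-→d31:-→d32:H2  best=H2
  + 100.54.163.224/29 (H4) depth=29
  ? 17.74.212.193  path d0:H1→d1:-→d2:-→d3:-  best=H1
  ? 100.54.163.226  path d0:H1→d1:-→d2:-→d3:-→d4:-→d5:-→d6:-→d7:-→d8:-→d9:-→d10:-→d11:-→d12:-→d13:-→d14:-→d15:-→d16:-→d17:-→d18:-→d19:-→d20:-→d21:-→d22:-→d23:-→d24:-→d25:-→d26:-→d27:-→d28:-→d29:H4  best=H4
  + 0.0.0.0/0 (H0) depth=0
  ? 100.54.163.224  path d0:H0→d1:-→d2:-→d3:-→d4:-→d5:-→d6:-→d7:-→d8:-→d9:-→d10:-→d11:-→d12:-→d13:-→d14:-→d15:-→d16:-→d17:-→d18:-→d19:-→d20:-→d21:-→d22:-→d23:-→d24:-→d25:-→d26:-→d27:-→d28:-→d29:H4  best=H4
  ? 131.112.90.23  path d0:H0  best=H0
  ? 100.54.163.224  path d0:H0→d1:-→d2:-→d3:-→d4:-→d5:-→d6:-→d7:-→d8:-→d9:-→d10:-→d11:-→d12:-→d13:-→d14:-→d15:-→d16:-→d17:-→d18:-→d19:-→d20:-→d21:-→d22:-→d23:-→d24:-→d25:-→d26:-→d27:-→d28:-→d29:H4  best=H4
  - 100.54.163.224/29 clear@29
  + 100.48.0.0/12 (H4) depth=12
  ? 128.20.81.94  path d0:H0  best=H0
  + 100.54.163.224/28 (H0) depth=28

== LOOKUPS ==
["H2","H2","H2","H1","H4","H4","H0","H4","H0"]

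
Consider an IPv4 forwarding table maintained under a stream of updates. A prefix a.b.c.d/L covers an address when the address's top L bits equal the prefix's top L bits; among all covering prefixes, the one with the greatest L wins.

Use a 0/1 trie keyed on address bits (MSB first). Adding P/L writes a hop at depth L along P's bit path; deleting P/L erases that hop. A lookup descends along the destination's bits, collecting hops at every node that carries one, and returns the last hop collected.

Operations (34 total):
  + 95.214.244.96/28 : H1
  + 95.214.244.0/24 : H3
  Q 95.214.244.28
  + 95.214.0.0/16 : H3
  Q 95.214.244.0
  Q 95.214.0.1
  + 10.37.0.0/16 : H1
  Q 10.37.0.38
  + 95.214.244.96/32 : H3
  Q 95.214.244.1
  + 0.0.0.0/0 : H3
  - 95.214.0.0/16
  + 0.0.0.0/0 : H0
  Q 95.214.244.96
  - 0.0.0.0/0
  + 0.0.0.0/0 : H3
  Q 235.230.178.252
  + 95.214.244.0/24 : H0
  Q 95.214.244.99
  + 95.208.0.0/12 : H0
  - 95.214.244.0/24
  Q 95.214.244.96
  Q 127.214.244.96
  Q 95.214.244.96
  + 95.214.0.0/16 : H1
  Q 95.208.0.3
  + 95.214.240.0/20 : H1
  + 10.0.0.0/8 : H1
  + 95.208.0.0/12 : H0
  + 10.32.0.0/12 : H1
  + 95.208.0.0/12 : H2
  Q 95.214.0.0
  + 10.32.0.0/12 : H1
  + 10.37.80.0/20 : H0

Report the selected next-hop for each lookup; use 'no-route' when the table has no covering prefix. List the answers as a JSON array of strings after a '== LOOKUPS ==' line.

Process each operation:
  + 95.214.244.96/28 (H1) depth=28
  + 95.214.244.0/24 (H3) depth=24
  lookup 95.214.244.28: bits 0101111111010110111101000 walk d0:-→d1:-→d2:-→d3:-→d4:-→d5:-→d6:-→d7:-→d8:-→d9:-→d10:-→d11:-→d12:-→d13:-→d14:-→d15:-→d16:-→d17:-→d18:-→d19:-→d20:-→d21:-→d22:-→d23:-→d24:H3→d25:- -> H3
  + 95.214.0.0/16 (H3) depth=16
  lookup 95.214.244.0: bits 0101111111010110111101000 walk d0:-→d1:-→d2:-→d3:-→d4:-→d5:-→d6:-→d7:-→d8:-→d9:-→d10:-→d11:-→d12:-→d13:-→d14:-→d15:-→d16:H3→d17:-→d18:-→d19:-→d20:-→d21:-→d22:-→d23:-→d24:H3→d25:- -> H3
  lookup 95.214.0.1: bits 0101111111010110 walk d0:-→d1:-→d2:-→d3:-→d4:-→d5:-→d6:-→d7:-→d8:-→d9:-→d10:-→d11:-→d12:-→d13:-→d14:-→d15:-→d16:H3 -> H3
  + 10.37.0.0/16 (H1) depth=16
  lookup 10.37.0.38: bits 0000101000100101 walk d0:-→d1:-→d2:-→d3:-→d4:-→d5:-→d6:-→d7:-→d8:-→d9:-→d10:-→d11:-→d12:-→d13:-→d14:-→d15:-→d16:H1 -> H1
  + 95.214.244.96/32 (H3) depth=32
  lookup 95.214.244.1: bits 0101111111010110111101000 walk d0:-→d1:-→d2:-→d3:-→d4:-→d5:-→d6:-→d7:-→d8:-→d9:-→d10:-→d11:-→d12:-→d13:-→d14:-→d15:-→d16:H3→d17:-→d18:-→d19:-→d20:-→d21:-→d22:-→d23:-→d24:H3→d25:- -> H3
  + 0.0.0.0/0 (H3) depth=0
  - 95.214.0.0/16 clear@16
  + 0.0.0.0/0 (H0) depth=0
  lookup 95.214.244.96: bits 01011111110101101111010001100000 walk d0:H0→d1:-→d2:-→d3:-→d4:-→d5:-→d6:-→d7:-→d8:-→d9:-→d10:-→d11:-→d12:-→d13:-→d14:-→d15:-→d16:-→d17:-→d18:-→d19:-→d20:-→d21:-→d22:-→d23:-→d24:H3→d25:-→d26:-→d27:-→d28:H1→d29:-→d30:-→d31:-→d32:H3 -> H3
  - 0.0.0.0/0 clear@0
  + 0.0.0.0/0 (H3) depth=0
  lookup 235.230.178.252: bits ε walk d0:H3 -> H3
  + 95.214.244.0/24 (H0) depth=24
  lookup 95.214.244.99: bits 010111111101011011110100011000 walk d0:H3→d1:-→d2:-→d3:-→d4:-→d5:-→d6:-→d7:-→d8:-→d9:-→d10:-→d11:-→d12:-→d13:-→d14:-→d15:-→d16:-→d17:-→d18:-→d19:-→d20:-→d21:-→d22:-→d23:-→d24:H0→d25:-→d26:-→d27:-→d28:H1→d29:-→d30:- -> H1
  + 95.208.0.0/12 (H0) depth=12
  - 95.214.244.0/24 clear@24
  lookup 95.214.244.96: bits 01011111110101101111010001100000 walk d0:H3→d1:-→d2:-→d3:-→d4:-→d5:-→d6:-→d7:-→d8:-→d9:-→d10:-→d11:-→d12:H0→d13:-→d14:-→d15:-→d16:-→d17:-→d18:-→d19:-→d20:-→d21:-→d22:-→d23:-→d24:-→d25:-→d26:-→d27:-→d28:H1→d29:-→d30:-→d31:-→d32:H3 -> H3
  lookup 127.214.244.96: bits 01 walk d0:H3→d1:-→d2:- -> H3
  lookup 95.214.244.96: bits 01011111110101101111010001100000 walk d0:H3→d1:-→d2:-→d3:-→d4:-→d5:-→d6:-→d7:-→d8:-→d9:-→d10:-→d11:-→d12:H0→d13:-→d14:-→d15:-→d16:-→d17:-→d18:-→d19:-→d20:-→d21:-→d22:-→d23:-→d24:-→d25:-→d26:-→d27:-→d28:H1→d29:-→d30:-→d31:-→d32:H3 -> H3
  + 95.214.0.0/16 (H1) depth=16
  lookup 95.208.0.3: bits 0101111111010 walk d0:H3→d1:-→d2:-→d3:-→d4:-→d5:-→d6:-→d7:-→d8:-→d9:-→d10:-→d11:-→d12:H0→d13:- -> H0
  + 95.214.240.0/20 (H1) depth=20
  + 10.0.0.0/8 (H1) depth=8
  + 95.208.0.0/12 (H0) depth=12
  + 10.32.0.0/12 (H1) depth=12
  + 95.208.0.0/12 (H2) depth=12
  lookup 95.214.0.0: bits 0101111111010110 walk d0:H3→d1:-→d2:-→d3:-→d4:-→d5:-→d6:-→d7:-→d8:-→d9:-→d10:-→d11:-→d12:H2→d13:-→d14:-→d15:-→d16:H1 -> H1
  + 10.32.0.0/12 (H1) depth=12
  + 10.37.80.0/20 (H0) depth=20

== LOOKUPS ==
["H3","H3","H3","H1","H3","H3","H3","H1","H3","H3","H3","H0","H1"]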